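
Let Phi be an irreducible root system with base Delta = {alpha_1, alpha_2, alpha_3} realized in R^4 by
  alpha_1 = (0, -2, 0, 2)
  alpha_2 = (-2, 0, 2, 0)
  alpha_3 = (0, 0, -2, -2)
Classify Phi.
Compute the Cartan integers a_ij = 2(alpha_i, alpha_j)/(alpha_j, alpha_j); the resulting 3x3 Cartan matrix is
[[2, 0, -1], [0, 2, -1], [-1, -1, 2]].
All simple roots have the same length, so the diagram is simply laced. The associated Dynkin diagram is a chain of 3 nodes with single edges (A_3), so the type is A_3 (the algebra sl(4)).

type A_3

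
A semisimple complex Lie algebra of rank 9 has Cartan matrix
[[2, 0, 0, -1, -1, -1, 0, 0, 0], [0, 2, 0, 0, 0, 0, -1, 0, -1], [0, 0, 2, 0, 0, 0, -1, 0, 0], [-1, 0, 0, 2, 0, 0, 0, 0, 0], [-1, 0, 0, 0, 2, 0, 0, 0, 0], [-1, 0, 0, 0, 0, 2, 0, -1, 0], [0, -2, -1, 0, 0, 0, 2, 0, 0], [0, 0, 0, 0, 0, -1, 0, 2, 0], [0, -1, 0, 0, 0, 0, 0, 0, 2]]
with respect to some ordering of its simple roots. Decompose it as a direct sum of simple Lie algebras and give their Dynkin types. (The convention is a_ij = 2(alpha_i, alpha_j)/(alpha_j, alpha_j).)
The diagram associated to this matrix has two connected components: the simple roots {alpha_1, alpha_4, alpha_5, alpha_6, alpha_8} form a chain of 3 nodes with a fork of two nodes at one end (D_5), and {alpha_2, alpha_3, alpha_7, alpha_9} form a chain of 4 nodes with a double edge between the middle two (F_4). A semisimple Lie algebra decomposes uniquely as the direct sum of simple ideals, one per connected component of its Dynkin diagram, so g ≅ D_5 ⊕ F_4 (dimension 45 + 52 = 97).

D_5 + F_4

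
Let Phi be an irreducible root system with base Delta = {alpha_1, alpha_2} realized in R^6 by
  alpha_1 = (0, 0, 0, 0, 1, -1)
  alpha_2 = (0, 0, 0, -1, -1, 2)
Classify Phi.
G_2

Compute the Cartan integers a_ij = 2(alpha_i, alpha_j)/(alpha_j, alpha_j); the resulting 2x2 Cartan matrix is
[[2, -1], [-3, 2]].
The roots have two lengths (squared-length ratio 3:1); the short ones are alpha_{1}. The associated Dynkin diagram is two nodes joined by a triple edge (G_2), so the type is G_2.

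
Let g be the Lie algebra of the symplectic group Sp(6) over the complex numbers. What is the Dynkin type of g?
This is sp(6), which has dimension 6(6+1)/2 = 21 and rank 6/2 = 3. In the classification of classical Lie algebras, the symplectic algebra sp(2n) has type C_n; here n = 3, so the Dynkin diagram is a chain of 3 nodes with a double edge at one end; the terminal node there is the unique long simple root (C_3). Hence the type is C_3.

C_3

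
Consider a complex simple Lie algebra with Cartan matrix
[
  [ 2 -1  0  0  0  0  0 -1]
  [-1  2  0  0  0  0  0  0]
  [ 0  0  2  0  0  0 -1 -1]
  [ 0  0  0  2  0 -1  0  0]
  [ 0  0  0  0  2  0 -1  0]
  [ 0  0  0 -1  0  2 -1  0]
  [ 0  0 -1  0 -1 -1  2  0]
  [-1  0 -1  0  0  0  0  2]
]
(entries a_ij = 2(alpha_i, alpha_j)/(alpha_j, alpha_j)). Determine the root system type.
The matrix has rank 8 with 2's on the diagonal. Reading the off-diagonal entries as Dynkin edges (a single edge where a_ij = a_ji = -1; a double or triple edge where a_ij * a_ji = 2 or 3), the diagram is a chain of 7 nodes with one extra node attached to the third node from one end (E_8). One simple-root ordering that puts it in standard form is (alpha_4, alpha_5, alpha_6, alpha_7, alpha_3, alpha_8, alpha_1, alpha_2). So the algebra is type E_8.

type E_8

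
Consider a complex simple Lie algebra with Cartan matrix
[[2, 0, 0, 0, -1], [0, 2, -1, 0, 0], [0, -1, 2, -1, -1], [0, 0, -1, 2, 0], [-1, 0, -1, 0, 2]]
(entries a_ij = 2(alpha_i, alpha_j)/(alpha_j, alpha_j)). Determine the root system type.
The matrix has rank 5 with 2's on the diagonal. Reading the off-diagonal entries as Dynkin edges (a single edge where a_ij = a_ji = -1; a double or triple edge where a_ij * a_ji = 2 or 3), the diagram is a chain of 3 nodes with a fork of two nodes at one end (D_5). One simple-root ordering that puts it in standard form is (alpha_1, alpha_5, alpha_3, alpha_4, alpha_2). So the algebra is type D_5, i.e. so(10).

type D_5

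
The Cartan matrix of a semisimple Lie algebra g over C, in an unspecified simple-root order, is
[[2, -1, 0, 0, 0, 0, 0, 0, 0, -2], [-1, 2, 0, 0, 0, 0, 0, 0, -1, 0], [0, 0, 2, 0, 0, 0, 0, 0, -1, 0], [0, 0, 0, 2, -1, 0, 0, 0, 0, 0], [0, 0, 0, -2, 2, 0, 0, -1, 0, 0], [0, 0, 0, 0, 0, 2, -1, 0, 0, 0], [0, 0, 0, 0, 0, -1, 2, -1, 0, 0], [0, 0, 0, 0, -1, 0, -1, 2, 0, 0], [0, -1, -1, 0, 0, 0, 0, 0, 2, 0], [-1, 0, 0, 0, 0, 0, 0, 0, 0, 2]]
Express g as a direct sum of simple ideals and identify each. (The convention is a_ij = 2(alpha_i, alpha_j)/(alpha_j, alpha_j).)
B_5 (so(11)) + B_5 (so(11))

The diagram associated to this matrix has two connected components: the simple roots {alpha_4, alpha_5, alpha_6, alpha_7, alpha_8} form a chain of 5 nodes with a double edge at one end; the terminal node there is the unique short simple root (B_5), and {alpha_1, alpha_2, alpha_3, alpha_9, alpha_10} form a chain of 5 nodes with a double edge at one end; the terminal node there is the unique short simple root (B_5). A semisimple Lie algebra decomposes uniquely as the direct sum of simple ideals, one per connected component of its Dynkin diagram, so g ≅ B_5 ⊕ B_5 (dimension 55 + 55 = 110).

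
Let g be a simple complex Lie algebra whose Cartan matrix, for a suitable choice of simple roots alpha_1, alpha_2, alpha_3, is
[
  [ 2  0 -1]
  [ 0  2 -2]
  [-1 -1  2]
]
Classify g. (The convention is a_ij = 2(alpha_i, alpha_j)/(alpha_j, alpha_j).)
The matrix has rank 3 with 2's on the diagonal. Reading the off-diagonal entries as Dynkin edges (a single edge where a_ij = a_ji = -1; a double or triple edge where a_ij * a_ji = 2 or 3), the diagram is a chain of 3 nodes with a double edge at one end; the terminal node there is the unique long simple root (C_3). One simple-root ordering that puts it in standard form is (alpha_1, alpha_3, alpha_2). So the algebra is type C_3, i.e. sp(6).

C_3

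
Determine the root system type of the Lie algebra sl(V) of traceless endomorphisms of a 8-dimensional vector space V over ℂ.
A_7

This is sl(8), which has dimension 8^2 - 1 = 63 and rank 8 - 1 = 7 (a Cartan subalgebra is the diagonal traceless matrices). In the classification of classical Lie algebras, the special linear algebra sl(n+1) has type A_n; here n = 7, so the Dynkin diagram is a chain of 7 nodes with single edges (A_7). Hence the type is A_7.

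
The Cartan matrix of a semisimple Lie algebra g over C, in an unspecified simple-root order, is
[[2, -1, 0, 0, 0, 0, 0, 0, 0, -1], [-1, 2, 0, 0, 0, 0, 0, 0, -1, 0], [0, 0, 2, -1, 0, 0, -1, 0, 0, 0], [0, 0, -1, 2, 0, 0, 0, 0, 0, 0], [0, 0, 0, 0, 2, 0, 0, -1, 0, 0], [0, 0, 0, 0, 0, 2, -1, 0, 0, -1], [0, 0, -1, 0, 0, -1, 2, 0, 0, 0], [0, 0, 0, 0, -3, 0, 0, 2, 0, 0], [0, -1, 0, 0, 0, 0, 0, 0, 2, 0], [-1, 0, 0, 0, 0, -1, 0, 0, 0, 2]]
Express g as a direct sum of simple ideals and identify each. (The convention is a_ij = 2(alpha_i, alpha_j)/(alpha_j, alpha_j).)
type A_8 ⊕ type G_2

The diagram associated to this matrix has two connected components: the simple roots {alpha_1, alpha_2, alpha_3, alpha_4, alpha_6, alpha_7, alpha_9, alpha_10} form a chain of 8 nodes with single edges (A_8), and {alpha_5, alpha_8} form two nodes joined by a triple edge (G_2). A semisimple Lie algebra decomposes uniquely as the direct sum of simple ideals, one per connected component of its Dynkin diagram, so g ≅ A_8 ⊕ G_2 (dimension 80 + 14 = 94).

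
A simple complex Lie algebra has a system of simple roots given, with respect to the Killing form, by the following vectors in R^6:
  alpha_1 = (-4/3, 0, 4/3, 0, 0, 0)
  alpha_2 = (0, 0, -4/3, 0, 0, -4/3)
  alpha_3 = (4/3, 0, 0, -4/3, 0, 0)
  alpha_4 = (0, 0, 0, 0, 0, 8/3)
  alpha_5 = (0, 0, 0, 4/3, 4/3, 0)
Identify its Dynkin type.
Compute the Cartan integers a_ij = 2(alpha_i, alpha_j)/(alpha_j, alpha_j); the resulting 5x5 Cartan matrix is
[[2, -1, -1, 0, 0], [-1, 2, 0, -1, 0], [-1, 0, 2, 0, -1], [0, -2, 0, 2, 0], [0, 0, -1, 0, 2]].
The roots have two lengths (squared-length ratio 2:1); the short ones are alpha_{1,2,3,5}. The associated Dynkin diagram is a chain of 5 nodes with a double edge at one end; the terminal node there is the unique long simple root (C_5), so the type is C_5 (the algebra sp(10)).

type C_5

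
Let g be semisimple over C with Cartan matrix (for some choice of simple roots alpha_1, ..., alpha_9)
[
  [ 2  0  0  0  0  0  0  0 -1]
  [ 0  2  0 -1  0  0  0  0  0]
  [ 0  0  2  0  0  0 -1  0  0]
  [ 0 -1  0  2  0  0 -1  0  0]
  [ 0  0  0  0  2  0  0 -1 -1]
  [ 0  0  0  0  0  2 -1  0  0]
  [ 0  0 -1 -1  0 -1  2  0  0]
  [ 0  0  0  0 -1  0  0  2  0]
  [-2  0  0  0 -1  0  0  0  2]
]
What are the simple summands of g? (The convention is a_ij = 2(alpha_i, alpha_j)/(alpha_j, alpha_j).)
The diagram associated to this matrix has two connected components: the simple roots {alpha_1, alpha_5, alpha_8, alpha_9} form a chain of 4 nodes with a double edge at one end; the terminal node there is the unique short simple root (B_4), and {alpha_2, alpha_3, alpha_4, alpha_6, alpha_7} form a chain of 3 nodes with a fork of two nodes at one end (D_5). A semisimple Lie algebra decomposes uniquely as the direct sum of simple ideals, one per connected component of its Dynkin diagram, so g ≅ B_4 ⊕ D_5 (dimension 36 + 45 = 81).

type B_4 ⊕ type D_5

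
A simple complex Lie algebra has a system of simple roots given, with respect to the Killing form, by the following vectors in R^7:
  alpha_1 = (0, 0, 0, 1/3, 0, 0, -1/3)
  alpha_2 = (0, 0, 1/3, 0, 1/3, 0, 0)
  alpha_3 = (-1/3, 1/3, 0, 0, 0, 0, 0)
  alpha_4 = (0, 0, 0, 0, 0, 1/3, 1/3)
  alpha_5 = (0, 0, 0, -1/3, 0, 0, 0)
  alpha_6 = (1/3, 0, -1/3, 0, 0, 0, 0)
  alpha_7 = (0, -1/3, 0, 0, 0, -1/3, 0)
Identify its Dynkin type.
Compute the Cartan integers a_ij = 2(alpha_i, alpha_j)/(alpha_j, alpha_j); the resulting 7x7 Cartan matrix is
[[2, 0, 0, -1, -2, 0, 0], [0, 2, 0, 0, 0, -1, 0], [0, 0, 2, 0, 0, -1, -1], [-1, 0, 0, 2, 0, 0, -1], [-1, 0, 0, 0, 2, 0, 0], [0, -1, -1, 0, 0, 2, 0], [0, 0, -1, -1, 0, 0, 2]].
The roots have two lengths (squared-length ratio 2:1); the short ones are alpha_{5}. The associated Dynkin diagram is a chain of 7 nodes with a double edge at one end; the terminal node there is the unique short simple root (B_7), so the type is B_7 (the algebra so(15)).

B_7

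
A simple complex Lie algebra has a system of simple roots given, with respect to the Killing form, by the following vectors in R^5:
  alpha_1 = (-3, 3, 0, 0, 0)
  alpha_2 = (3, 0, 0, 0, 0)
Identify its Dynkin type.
B_2

Compute the Cartan integers a_ij = 2(alpha_i, alpha_j)/(alpha_j, alpha_j); the resulting 2x2 Cartan matrix is
[[2, -2], [-1, 2]].
The roots have two lengths (squared-length ratio 2:1); the short ones are alpha_{2}. The associated Dynkin diagram is a chain of 2 nodes with a double edge at one end; the terminal node there is the unique short simple root (B_2), so the type is B_2 (the algebra so(5)).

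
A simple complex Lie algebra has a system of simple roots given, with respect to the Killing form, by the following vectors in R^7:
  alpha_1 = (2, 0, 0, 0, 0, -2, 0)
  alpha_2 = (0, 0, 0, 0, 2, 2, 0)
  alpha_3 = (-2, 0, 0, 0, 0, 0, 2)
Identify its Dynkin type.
Compute the Cartan integers a_ij = 2(alpha_i, alpha_j)/(alpha_j, alpha_j); the resulting 3x3 Cartan matrix is
[[2, -1, -1], [-1, 2, 0], [-1, 0, 2]].
All simple roots have the same length, so the diagram is simply laced. The associated Dynkin diagram is a chain of 3 nodes with single edges (A_3), so the type is A_3 (the algebra sl(4)).

A_3 (sl(4))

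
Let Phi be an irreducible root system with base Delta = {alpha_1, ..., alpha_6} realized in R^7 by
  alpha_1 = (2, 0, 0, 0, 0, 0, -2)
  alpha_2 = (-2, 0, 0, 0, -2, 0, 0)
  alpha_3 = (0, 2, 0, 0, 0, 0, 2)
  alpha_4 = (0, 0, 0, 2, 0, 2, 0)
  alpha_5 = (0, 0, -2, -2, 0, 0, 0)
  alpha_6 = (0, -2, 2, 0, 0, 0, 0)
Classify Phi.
A6

Compute the Cartan integers a_ij = 2(alpha_i, alpha_j)/(alpha_j, alpha_j); the resulting 6x6 Cartan matrix is
[[2, -1, -1, 0, 0, 0], [-1, 2, 0, 0, 0, 0], [-1, 0, 2, 0, 0, -1], [0, 0, 0, 2, -1, 0], [0, 0, 0, -1, 2, -1], [0, 0, -1, 0, -1, 2]].
All simple roots have the same length, so the diagram is simply laced. The associated Dynkin diagram is a chain of 6 nodes with single edges (A_6), so the type is A_6 (the algebra sl(7)).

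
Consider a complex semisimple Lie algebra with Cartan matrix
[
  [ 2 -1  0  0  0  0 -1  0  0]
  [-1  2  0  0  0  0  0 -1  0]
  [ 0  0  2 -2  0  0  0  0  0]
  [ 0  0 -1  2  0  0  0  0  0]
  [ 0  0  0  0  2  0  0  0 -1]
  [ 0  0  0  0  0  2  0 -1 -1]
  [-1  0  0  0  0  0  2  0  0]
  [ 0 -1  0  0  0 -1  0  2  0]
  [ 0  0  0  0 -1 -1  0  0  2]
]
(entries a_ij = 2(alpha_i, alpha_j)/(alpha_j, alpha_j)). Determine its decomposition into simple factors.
A_7 (sl(8)) ⊕ B_2 (so(5))

The diagram associated to this matrix has two connected components: the simple roots {alpha_1, alpha_2, alpha_5, alpha_6, alpha_7, alpha_8, alpha_9} form a chain of 7 nodes with single edges (A_7), and {alpha_3, alpha_4} form a chain of 2 nodes with a double edge at one end; the terminal node there is the unique short simple root (B_2). A semisimple Lie algebra decomposes uniquely as the direct sum of simple ideals, one per connected component of its Dynkin diagram, so g ≅ A_7 ⊕ B_2 (dimension 63 + 10 = 73).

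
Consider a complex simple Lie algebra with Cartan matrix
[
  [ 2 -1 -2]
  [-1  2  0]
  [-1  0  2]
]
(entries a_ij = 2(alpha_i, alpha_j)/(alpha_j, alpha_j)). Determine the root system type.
The matrix has rank 3 with 2's on the diagonal. Reading the off-diagonal entries as Dynkin edges (a single edge where a_ij = a_ji = -1; a double or triple edge where a_ij * a_ji = 2 or 3), the diagram is a chain of 3 nodes with a double edge at one end; the terminal node there is the unique short simple root (B_3). One simple-root ordering that puts it in standard form is (alpha_2, alpha_1, alpha_3). So the algebra is type B_3, i.e. so(7).

B_3 (so(7))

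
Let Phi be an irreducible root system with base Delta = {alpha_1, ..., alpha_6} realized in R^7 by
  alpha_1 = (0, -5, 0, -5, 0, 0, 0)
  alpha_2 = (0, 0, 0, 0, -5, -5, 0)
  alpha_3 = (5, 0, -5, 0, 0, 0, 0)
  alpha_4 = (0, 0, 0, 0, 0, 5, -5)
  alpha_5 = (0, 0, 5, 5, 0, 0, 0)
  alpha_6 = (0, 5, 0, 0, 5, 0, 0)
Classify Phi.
A_6 (sl(7))

Compute the Cartan integers a_ij = 2(alpha_i, alpha_j)/(alpha_j, alpha_j); the resulting 6x6 Cartan matrix is
[[2, 0, 0, 0, -1, -1], [0, 2, 0, -1, 0, -1], [0, 0, 2, 0, -1, 0], [0, -1, 0, 2, 0, 0], [-1, 0, -1, 0, 2, 0], [-1, -1, 0, 0, 0, 2]].
All simple roots have the same length, so the diagram is simply laced. The associated Dynkin diagram is a chain of 6 nodes with single edges (A_6), so the type is A_6 (the algebra sl(7)).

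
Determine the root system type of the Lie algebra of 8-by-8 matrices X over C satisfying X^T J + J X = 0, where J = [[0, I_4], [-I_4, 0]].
This is sp(8), which has dimension 8(8+1)/2 = 36 and rank 8/2 = 4. In the classification of classical Lie algebras, the symplectic algebra sp(2n) has type C_n; here n = 4, so the Dynkin diagram is a chain of 4 nodes with a double edge at one end; the terminal node there is the unique long simple root (C_4). Hence the type is C_4.

C_4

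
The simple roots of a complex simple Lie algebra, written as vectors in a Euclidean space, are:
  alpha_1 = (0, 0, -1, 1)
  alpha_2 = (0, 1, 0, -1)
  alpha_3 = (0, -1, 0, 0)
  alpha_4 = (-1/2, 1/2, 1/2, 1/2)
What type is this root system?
Compute the Cartan integers a_ij = 2(alpha_i, alpha_j)/(alpha_j, alpha_j); the resulting 4x4 Cartan matrix is
[[2, -1, 0, 0], [-1, 2, -2, 0], [0, -1, 2, -1], [0, 0, -1, 2]].
The roots have two lengths (squared-length ratio 2:1); the short ones are alpha_{3,4}. The associated Dynkin diagram is a chain of 4 nodes with a double edge between the middle two (F_4), so the type is F_4.

F_4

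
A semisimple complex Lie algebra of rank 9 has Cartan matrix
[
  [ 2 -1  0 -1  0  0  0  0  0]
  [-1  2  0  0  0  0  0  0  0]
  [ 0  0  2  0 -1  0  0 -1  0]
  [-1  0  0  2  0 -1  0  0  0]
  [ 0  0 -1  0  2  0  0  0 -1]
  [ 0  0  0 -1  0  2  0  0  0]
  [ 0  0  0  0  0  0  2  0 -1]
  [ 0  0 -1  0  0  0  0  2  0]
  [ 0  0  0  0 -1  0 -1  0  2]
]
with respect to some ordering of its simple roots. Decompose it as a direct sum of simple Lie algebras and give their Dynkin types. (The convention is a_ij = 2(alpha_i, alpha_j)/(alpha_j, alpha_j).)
A_4 (sl(5)) + A_5 (sl(6))

The diagram associated to this matrix has two connected components: the simple roots {alpha_1, alpha_2, alpha_4, alpha_6} form a chain of 4 nodes with single edges (A_4), and {alpha_3, alpha_5, alpha_7, alpha_8, alpha_9} form a chain of 5 nodes with single edges (A_5). A semisimple Lie algebra decomposes uniquely as the direct sum of simple ideals, one per connected component of its Dynkin diagram, so g ≅ A_4 ⊕ A_5 (dimension 24 + 35 = 59).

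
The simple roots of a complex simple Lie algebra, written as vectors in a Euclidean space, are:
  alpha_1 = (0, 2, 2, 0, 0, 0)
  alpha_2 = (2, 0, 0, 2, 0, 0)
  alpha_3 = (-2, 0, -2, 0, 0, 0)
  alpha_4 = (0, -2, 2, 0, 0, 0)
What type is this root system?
type D_4

Compute the Cartan integers a_ij = 2(alpha_i, alpha_j)/(alpha_j, alpha_j); the resulting 4x4 Cartan matrix is
[[2, 0, -1, 0], [0, 2, -1, 0], [-1, -1, 2, -1], [0, 0, -1, 2]].
All simple roots have the same length, so the diagram is simply laced. The associated Dynkin diagram is a chain of 2 nodes with a fork of two nodes at one end (D_4), so the type is D_4 (the algebra so(8)).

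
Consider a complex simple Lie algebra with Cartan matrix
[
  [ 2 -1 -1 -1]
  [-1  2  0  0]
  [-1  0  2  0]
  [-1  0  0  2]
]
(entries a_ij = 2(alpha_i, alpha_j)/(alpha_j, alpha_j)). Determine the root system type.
D_4

The matrix has rank 4 with 2's on the diagonal. Reading the off-diagonal entries as Dynkin edges (a single edge where a_ij = a_ji = -1; a double or triple edge where a_ij * a_ji = 2 or 3), the diagram is a chain of 2 nodes with a fork of two nodes at one end (D_4). One simple-root ordering that puts it in standard form is (alpha_4, alpha_1, alpha_2, alpha_3). So the algebra is type D_4, i.e. so(8).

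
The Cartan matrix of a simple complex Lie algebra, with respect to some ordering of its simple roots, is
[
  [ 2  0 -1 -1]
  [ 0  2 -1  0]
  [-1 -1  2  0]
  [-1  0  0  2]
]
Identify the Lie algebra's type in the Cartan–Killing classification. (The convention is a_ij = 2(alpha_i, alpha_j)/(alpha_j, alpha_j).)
A4

The matrix has rank 4 with 2's on the diagonal. Reading the off-diagonal entries as Dynkin edges (a single edge where a_ij = a_ji = -1; a double or triple edge where a_ij * a_ji = 2 or 3), the diagram is a chain of 4 nodes with single edges (A_4). One simple-root ordering that puts it in standard form is (alpha_2, alpha_3, alpha_1, alpha_4). So the algebra is type A_4, i.e. sl(5).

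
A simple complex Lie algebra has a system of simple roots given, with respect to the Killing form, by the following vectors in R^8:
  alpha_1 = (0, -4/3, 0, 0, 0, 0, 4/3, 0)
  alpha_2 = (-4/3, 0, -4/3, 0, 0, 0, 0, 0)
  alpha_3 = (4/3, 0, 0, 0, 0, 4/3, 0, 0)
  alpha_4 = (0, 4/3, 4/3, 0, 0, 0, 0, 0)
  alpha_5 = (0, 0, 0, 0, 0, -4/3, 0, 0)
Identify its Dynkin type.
Compute the Cartan integers a_ij = 2(alpha_i, alpha_j)/(alpha_j, alpha_j); the resulting 5x5 Cartan matrix is
[[2, 0, 0, -1, 0], [0, 2, -1, -1, 0], [0, -1, 2, 0, -2], [-1, -1, 0, 2, 0], [0, 0, -1, 0, 2]].
The roots have two lengths (squared-length ratio 2:1); the short ones are alpha_{5}. The associated Dynkin diagram is a chain of 5 nodes with a double edge at one end; the terminal node there is the unique short simple root (B_5), so the type is B_5 (the algebra so(11)).

B_5 (so(11))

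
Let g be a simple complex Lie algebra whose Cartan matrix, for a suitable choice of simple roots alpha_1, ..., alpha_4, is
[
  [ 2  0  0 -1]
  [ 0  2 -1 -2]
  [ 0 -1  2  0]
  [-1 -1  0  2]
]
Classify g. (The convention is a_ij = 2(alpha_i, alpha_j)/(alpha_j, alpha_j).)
The matrix has rank 4 with 2's on the diagonal. Reading the off-diagonal entries as Dynkin edges (a single edge where a_ij = a_ji = -1; a double or triple edge where a_ij * a_ji = 2 or 3), the diagram is a chain of 4 nodes with a double edge between the middle two (F_4). One simple-root ordering that puts it in standard form is (alpha_3, alpha_2, alpha_4, alpha_1). So the algebra is type F_4.

F_4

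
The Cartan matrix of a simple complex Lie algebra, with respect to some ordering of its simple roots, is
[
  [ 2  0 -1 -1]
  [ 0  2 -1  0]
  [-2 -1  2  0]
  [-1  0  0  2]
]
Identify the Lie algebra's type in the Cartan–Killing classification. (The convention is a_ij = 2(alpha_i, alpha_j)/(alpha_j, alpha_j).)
The matrix has rank 4 with 2's on the diagonal. Reading the off-diagonal entries as Dynkin edges (a single edge where a_ij = a_ji = -1; a double or triple edge where a_ij * a_ji = 2 or 3), the diagram is a chain of 4 nodes with a double edge between the middle two (F_4). One simple-root ordering that puts it in standard form is (alpha_2, alpha_3, alpha_1, alpha_4). So the algebra is type F_4.

F4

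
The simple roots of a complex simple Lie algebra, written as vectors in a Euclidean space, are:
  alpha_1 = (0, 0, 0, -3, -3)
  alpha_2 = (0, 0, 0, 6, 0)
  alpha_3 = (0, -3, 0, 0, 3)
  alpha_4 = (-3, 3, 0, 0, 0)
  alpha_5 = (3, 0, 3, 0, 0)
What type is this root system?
Compute the Cartan integers a_ij = 2(alpha_i, alpha_j)/(alpha_j, alpha_j); the resulting 5x5 Cartan matrix is
[[2, -1, -1, 0, 0], [-2, 2, 0, 0, 0], [-1, 0, 2, -1, 0], [0, 0, -1, 2, -1], [0, 0, 0, -1, 2]].
The roots have two lengths (squared-length ratio 2:1); the short ones are alpha_{1,3,4,5}. The associated Dynkin diagram is a chain of 5 nodes with a double edge at one end; the terminal node there is the unique long simple root (C_5), so the type is C_5 (the algebra sp(10)).

type C_5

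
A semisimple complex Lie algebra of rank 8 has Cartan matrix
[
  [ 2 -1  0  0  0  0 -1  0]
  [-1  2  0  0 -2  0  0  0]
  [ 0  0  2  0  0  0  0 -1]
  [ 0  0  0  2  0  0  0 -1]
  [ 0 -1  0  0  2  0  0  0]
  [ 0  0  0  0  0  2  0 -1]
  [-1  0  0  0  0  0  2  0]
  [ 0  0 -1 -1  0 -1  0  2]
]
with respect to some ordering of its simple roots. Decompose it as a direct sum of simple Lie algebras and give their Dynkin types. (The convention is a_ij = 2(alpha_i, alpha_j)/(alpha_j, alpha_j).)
type B_4 ⊕ type D_4

The diagram associated to this matrix has two connected components: the simple roots {alpha_1, alpha_2, alpha_5, alpha_7} form a chain of 4 nodes with a double edge at one end; the terminal node there is the unique short simple root (B_4), and {alpha_3, alpha_4, alpha_6, alpha_8} form a chain of 2 nodes with a fork of two nodes at one end (D_4). A semisimple Lie algebra decomposes uniquely as the direct sum of simple ideals, one per connected component of its Dynkin diagram, so g ≅ B_4 ⊕ D_4 (dimension 36 + 28 = 64).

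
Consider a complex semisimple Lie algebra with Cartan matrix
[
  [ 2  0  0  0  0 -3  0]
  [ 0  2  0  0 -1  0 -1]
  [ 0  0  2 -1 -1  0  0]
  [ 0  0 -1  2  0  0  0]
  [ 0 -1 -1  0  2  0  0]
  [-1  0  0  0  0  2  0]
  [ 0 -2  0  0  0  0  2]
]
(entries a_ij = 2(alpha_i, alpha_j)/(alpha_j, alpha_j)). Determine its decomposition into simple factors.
The diagram associated to this matrix has two connected components: the simple roots {alpha_2, alpha_3, alpha_4, alpha_5, alpha_7} form a chain of 5 nodes with a double edge at one end; the terminal node there is the unique long simple root (C_5), and {alpha_1, alpha_6} form two nodes joined by a triple edge (G_2). A semisimple Lie algebra decomposes uniquely as the direct sum of simple ideals, one per connected component of its Dynkin diagram, so g ≅ C_5 ⊕ G_2 (dimension 55 + 14 = 69).

type C_5 + type G_2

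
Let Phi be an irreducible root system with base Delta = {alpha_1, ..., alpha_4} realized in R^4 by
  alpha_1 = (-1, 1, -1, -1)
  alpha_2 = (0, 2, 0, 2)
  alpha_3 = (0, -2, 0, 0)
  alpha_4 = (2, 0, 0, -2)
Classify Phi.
F_4

Compute the Cartan integers a_ij = 2(alpha_i, alpha_j)/(alpha_j, alpha_j); the resulting 4x4 Cartan matrix is
[[2, 0, -1, 0], [0, 2, -2, -1], [-1, -1, 2, 0], [0, -1, 0, 2]].
The roots have two lengths (squared-length ratio 2:1); the short ones are alpha_{1,3}. The associated Dynkin diagram is a chain of 4 nodes with a double edge between the middle two (F_4), so the type is F_4.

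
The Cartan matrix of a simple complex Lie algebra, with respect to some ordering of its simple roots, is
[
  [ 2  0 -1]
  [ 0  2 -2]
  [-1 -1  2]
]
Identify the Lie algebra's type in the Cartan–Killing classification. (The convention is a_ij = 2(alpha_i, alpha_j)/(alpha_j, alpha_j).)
C3

The matrix has rank 3 with 2's on the diagonal. Reading the off-diagonal entries as Dynkin edges (a single edge where a_ij = a_ji = -1; a double or triple edge where a_ij * a_ji = 2 or 3), the diagram is a chain of 3 nodes with a double edge at one end; the terminal node there is the unique long simple root (C_3). One simple-root ordering that puts it in standard form is (alpha_1, alpha_3, alpha_2). So the algebra is type C_3, i.e. sp(6).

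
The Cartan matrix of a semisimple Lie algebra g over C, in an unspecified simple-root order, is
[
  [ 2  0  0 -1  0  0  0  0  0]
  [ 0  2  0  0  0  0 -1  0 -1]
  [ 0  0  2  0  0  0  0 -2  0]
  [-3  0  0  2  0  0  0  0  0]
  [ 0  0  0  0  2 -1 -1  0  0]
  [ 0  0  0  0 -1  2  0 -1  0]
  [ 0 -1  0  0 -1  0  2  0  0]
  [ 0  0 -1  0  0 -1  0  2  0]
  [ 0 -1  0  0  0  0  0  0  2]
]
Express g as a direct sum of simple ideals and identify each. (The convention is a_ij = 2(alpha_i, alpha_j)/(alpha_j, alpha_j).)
C_7 + G_2

The diagram associated to this matrix has two connected components: the simple roots {alpha_2, alpha_3, alpha_5, alpha_6, alpha_7, alpha_8, alpha_9} form a chain of 7 nodes with a double edge at one end; the terminal node there is the unique long simple root (C_7), and {alpha_1, alpha_4} form two nodes joined by a triple edge (G_2). A semisimple Lie algebra decomposes uniquely as the direct sum of simple ideals, one per connected component of its Dynkin diagram, so g ≅ C_7 ⊕ G_2 (dimension 105 + 14 = 119).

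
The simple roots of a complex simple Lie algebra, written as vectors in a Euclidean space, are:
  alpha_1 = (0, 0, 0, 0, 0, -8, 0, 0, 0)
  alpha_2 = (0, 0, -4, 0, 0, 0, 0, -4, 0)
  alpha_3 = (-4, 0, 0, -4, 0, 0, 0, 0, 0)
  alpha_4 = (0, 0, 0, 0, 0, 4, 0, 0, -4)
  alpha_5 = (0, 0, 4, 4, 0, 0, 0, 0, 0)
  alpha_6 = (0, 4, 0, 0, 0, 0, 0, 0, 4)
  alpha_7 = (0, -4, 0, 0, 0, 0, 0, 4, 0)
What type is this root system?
C_7

Compute the Cartan integers a_ij = 2(alpha_i, alpha_j)/(alpha_j, alpha_j); the resulting 7x7 Cartan matrix is
[[2, 0, 0, -2, 0, 0, 0], [0, 2, 0, 0, -1, 0, -1], [0, 0, 2, 0, -1, 0, 0], [-1, 0, 0, 2, 0, -1, 0], [0, -1, -1, 0, 2, 0, 0], [0, 0, 0, -1, 0, 2, -1], [0, -1, 0, 0, 0, -1, 2]].
The roots have two lengths (squared-length ratio 2:1); the short ones are alpha_{2,3,4,5,6,7}. The associated Dynkin diagram is a chain of 7 nodes with a double edge at one end; the terminal node there is the unique long simple root (C_7), so the type is C_7 (the algebra sp(14)).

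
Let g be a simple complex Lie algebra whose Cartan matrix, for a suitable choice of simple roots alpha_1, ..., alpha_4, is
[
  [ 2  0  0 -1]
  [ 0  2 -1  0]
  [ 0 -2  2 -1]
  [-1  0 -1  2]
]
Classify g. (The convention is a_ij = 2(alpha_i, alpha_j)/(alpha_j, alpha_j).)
The matrix has rank 4 with 2's on the diagonal. Reading the off-diagonal entries as Dynkin edges (a single edge where a_ij = a_ji = -1; a double or triple edge where a_ij * a_ji = 2 or 3), the diagram is a chain of 4 nodes with a double edge at one end; the terminal node there is the unique short simple root (B_4). One simple-root ordering that puts it in standard form is (alpha_1, alpha_4, alpha_3, alpha_2). So the algebra is type B_4, i.e. so(9).

B_4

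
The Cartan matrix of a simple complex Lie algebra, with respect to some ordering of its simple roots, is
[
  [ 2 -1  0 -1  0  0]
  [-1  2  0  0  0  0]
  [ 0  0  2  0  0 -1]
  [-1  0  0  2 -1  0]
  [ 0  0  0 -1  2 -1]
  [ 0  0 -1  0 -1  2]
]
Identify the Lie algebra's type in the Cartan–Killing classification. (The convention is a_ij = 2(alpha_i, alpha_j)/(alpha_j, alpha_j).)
The matrix has rank 6 with 2's on the diagonal. Reading the off-diagonal entries as Dynkin edges (a single edge where a_ij = a_ji = -1; a double or triple edge where a_ij * a_ji = 2 or 3), the diagram is a chain of 6 nodes with single edges (A_6). One simple-root ordering that puts it in standard form is (alpha_2, alpha_1, alpha_4, alpha_5, alpha_6, alpha_3). So the algebra is type A_6, i.e. sl(7).

A6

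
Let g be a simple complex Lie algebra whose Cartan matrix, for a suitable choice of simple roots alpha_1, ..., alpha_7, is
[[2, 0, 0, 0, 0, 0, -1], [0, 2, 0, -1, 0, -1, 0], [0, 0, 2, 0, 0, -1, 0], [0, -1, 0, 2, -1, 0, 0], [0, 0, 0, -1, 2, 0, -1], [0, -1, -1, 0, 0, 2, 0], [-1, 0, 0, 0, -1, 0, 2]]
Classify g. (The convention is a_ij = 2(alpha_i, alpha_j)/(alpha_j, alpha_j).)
The matrix has rank 7 with 2's on the diagonal. Reading the off-diagonal entries as Dynkin edges (a single edge where a_ij = a_ji = -1; a double or triple edge where a_ij * a_ji = 2 or 3), the diagram is a chain of 7 nodes with single edges (A_7). One simple-root ordering that puts it in standard form is (alpha_3, alpha_6, alpha_2, alpha_4, alpha_5, alpha_7, alpha_1). So the algebra is type A_7, i.e. sl(8).

A7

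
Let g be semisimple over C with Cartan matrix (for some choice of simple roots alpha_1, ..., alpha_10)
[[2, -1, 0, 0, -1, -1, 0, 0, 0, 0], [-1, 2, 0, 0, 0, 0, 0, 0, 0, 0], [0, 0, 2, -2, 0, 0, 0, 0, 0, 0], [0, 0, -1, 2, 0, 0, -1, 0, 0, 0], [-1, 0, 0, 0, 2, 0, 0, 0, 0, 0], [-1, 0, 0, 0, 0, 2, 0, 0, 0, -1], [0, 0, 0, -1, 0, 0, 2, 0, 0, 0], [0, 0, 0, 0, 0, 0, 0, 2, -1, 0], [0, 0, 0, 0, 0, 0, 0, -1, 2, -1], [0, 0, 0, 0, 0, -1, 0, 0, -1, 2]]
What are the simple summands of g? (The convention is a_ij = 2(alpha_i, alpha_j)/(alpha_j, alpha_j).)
The diagram associated to this matrix has two connected components: the simple roots {alpha_3, alpha_4, alpha_7} form a chain of 3 nodes with a double edge at one end; the terminal node there is the unique long simple root (C_3), and {alpha_1, alpha_2, alpha_5, alpha_6, alpha_8, alpha_9, alpha_10} form a chain of 5 nodes with a fork of two nodes at one end (D_7). A semisimple Lie algebra decomposes uniquely as the direct sum of simple ideals, one per connected component of its Dynkin diagram, so g ≅ C_3 ⊕ D_7 (dimension 21 + 91 = 112).

C_3 (sp(6)) + D_7 (so(14))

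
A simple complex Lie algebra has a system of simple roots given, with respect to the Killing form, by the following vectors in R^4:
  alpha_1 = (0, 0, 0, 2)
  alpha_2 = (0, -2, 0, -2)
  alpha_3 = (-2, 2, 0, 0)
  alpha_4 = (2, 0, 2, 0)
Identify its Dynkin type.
Compute the Cartan integers a_ij = 2(alpha_i, alpha_j)/(alpha_j, alpha_j); the resulting 4x4 Cartan matrix is
[[2, -1, 0, 0], [-2, 2, -1, 0], [0, -1, 2, -1], [0, 0, -1, 2]].
The roots have two lengths (squared-length ratio 2:1); the short ones are alpha_{1}. The associated Dynkin diagram is a chain of 4 nodes with a double edge at one end; the terminal node there is the unique short simple root (B_4), so the type is B_4 (the algebra so(9)).

type B_4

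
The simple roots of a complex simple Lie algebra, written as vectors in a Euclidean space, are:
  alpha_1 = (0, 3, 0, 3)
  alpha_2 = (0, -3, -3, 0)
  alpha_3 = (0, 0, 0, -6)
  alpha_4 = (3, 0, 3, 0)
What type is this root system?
C_4

Compute the Cartan integers a_ij = 2(alpha_i, alpha_j)/(alpha_j, alpha_j); the resulting 4x4 Cartan matrix is
[[2, -1, -1, 0], [-1, 2, 0, -1], [-2, 0, 2, 0], [0, -1, 0, 2]].
The roots have two lengths (squared-length ratio 2:1); the short ones are alpha_{1,2,4}. The associated Dynkin diagram is a chain of 4 nodes with a double edge at one end; the terminal node there is the unique long simple root (C_4), so the type is C_4 (the algebra sp(8)).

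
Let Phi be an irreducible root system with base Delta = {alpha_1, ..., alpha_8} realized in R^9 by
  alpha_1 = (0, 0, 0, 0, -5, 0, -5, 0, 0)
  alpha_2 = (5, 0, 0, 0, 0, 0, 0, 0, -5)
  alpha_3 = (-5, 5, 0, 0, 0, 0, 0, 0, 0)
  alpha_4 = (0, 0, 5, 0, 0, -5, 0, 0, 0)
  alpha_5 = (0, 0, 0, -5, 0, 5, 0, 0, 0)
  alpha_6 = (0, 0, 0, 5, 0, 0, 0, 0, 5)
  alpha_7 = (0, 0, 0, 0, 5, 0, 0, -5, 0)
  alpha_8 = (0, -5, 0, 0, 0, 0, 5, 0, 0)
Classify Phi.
Compute the Cartan integers a_ij = 2(alpha_i, alpha_j)/(alpha_j, alpha_j); the resulting 8x8 Cartan matrix is
[[2, 0, 0, 0, 0, 0, -1, -1], [0, 2, -1, 0, 0, -1, 0, 0], [0, -1, 2, 0, 0, 0, 0, -1], [0, 0, 0, 2, -1, 0, 0, 0], [0, 0, 0, -1, 2, -1, 0, 0], [0, -1, 0, 0, -1, 2, 0, 0], [-1, 0, 0, 0, 0, 0, 2, 0], [-1, 0, -1, 0, 0, 0, 0, 2]].
All simple roots have the same length, so the diagram is simply laced. The associated Dynkin diagram is a chain of 8 nodes with single edges (A_8), so the type is A_8 (the algebra sl(9)).

A_8 (sl(9))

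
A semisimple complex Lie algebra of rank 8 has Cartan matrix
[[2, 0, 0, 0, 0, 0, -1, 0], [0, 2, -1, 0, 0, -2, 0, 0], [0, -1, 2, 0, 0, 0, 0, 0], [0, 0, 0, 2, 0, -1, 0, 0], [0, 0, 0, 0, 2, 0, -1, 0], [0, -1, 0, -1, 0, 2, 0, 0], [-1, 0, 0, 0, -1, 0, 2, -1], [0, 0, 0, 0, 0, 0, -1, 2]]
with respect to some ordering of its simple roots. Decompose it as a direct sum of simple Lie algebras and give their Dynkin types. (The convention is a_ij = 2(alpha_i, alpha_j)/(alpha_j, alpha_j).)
The diagram associated to this matrix has two connected components: the simple roots {alpha_1, alpha_5, alpha_7, alpha_8} form a chain of 2 nodes with a fork of two nodes at one end (D_4), and {alpha_2, alpha_3, alpha_4, alpha_6} form a chain of 4 nodes with a double edge between the middle two (F_4). A semisimple Lie algebra decomposes uniquely as the direct sum of simple ideals, one per connected component of its Dynkin diagram, so g ≅ D_4 ⊕ F_4 (dimension 28 + 52 = 80).

D4 ⊕ F4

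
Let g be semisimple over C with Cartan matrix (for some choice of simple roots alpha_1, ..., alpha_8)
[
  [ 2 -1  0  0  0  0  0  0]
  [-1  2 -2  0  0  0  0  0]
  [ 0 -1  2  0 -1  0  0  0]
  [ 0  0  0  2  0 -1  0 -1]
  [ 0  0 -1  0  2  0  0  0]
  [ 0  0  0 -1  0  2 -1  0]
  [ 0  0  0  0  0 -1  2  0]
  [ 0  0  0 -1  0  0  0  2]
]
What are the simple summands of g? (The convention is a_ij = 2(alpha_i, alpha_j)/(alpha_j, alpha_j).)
A4 + F4

The diagram associated to this matrix has two connected components: the simple roots {alpha_4, alpha_6, alpha_7, alpha_8} form a chain of 4 nodes with single edges (A_4), and {alpha_1, alpha_2, alpha_3, alpha_5} form a chain of 4 nodes with a double edge between the middle two (F_4). A semisimple Lie algebra decomposes uniquely as the direct sum of simple ideals, one per connected component of its Dynkin diagram, so g ≅ A_4 ⊕ F_4 (dimension 24 + 52 = 76).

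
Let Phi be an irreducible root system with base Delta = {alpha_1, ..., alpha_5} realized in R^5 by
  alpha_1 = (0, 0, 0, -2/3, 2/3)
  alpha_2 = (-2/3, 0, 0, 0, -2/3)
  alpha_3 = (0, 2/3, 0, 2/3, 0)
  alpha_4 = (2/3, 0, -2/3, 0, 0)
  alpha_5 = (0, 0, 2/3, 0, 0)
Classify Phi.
Compute the Cartan integers a_ij = 2(alpha_i, alpha_j)/(alpha_j, alpha_j); the resulting 5x5 Cartan matrix is
[[2, -1, -1, 0, 0], [-1, 2, 0, -1, 0], [-1, 0, 2, 0, 0], [0, -1, 0, 2, -2], [0, 0, 0, -1, 2]].
The roots have two lengths (squared-length ratio 2:1); the short ones are alpha_{5}. The associated Dynkin diagram is a chain of 5 nodes with a double edge at one end; the terminal node there is the unique short simple root (B_5), so the type is B_5 (the algebra so(11)).

B5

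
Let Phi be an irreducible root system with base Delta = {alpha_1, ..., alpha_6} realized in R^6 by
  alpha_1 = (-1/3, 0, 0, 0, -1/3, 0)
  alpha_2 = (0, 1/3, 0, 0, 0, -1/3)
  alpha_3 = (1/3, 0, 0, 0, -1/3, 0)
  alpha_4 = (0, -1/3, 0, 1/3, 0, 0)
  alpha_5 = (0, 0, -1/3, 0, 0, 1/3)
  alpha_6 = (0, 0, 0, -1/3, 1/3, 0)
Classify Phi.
D_6 (so(12))

Compute the Cartan integers a_ij = 2(alpha_i, alpha_j)/(alpha_j, alpha_j); the resulting 6x6 Cartan matrix is
[[2, 0, 0, 0, 0, -1], [0, 2, 0, -1, -1, 0], [0, 0, 2, 0, 0, -1], [0, -1, 0, 2, 0, -1], [0, -1, 0, 0, 2, 0], [-1, 0, -1, -1, 0, 2]].
All simple roots have the same length, so the diagram is simply laced. The associated Dynkin diagram is a chain of 4 nodes with a fork of two nodes at one end (D_6), so the type is D_6 (the algebra so(12)).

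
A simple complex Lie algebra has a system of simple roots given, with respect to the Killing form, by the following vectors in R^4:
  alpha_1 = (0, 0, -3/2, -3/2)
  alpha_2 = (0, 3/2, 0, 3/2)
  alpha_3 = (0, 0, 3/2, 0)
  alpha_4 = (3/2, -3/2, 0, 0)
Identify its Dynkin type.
B4

Compute the Cartan integers a_ij = 2(alpha_i, alpha_j)/(alpha_j, alpha_j); the resulting 4x4 Cartan matrix is
[[2, -1, -2, 0], [-1, 2, 0, -1], [-1, 0, 2, 0], [0, -1, 0, 2]].
The roots have two lengths (squared-length ratio 2:1); the short ones are alpha_{3}. The associated Dynkin diagram is a chain of 4 nodes with a double edge at one end; the terminal node there is the unique short simple root (B_4), so the type is B_4 (the algebra so(9)).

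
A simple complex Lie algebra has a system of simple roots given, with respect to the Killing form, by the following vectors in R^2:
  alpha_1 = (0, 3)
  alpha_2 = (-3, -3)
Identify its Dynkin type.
B2

Compute the Cartan integers a_ij = 2(alpha_i, alpha_j)/(alpha_j, alpha_j); the resulting 2x2 Cartan matrix is
[[2, -1], [-2, 2]].
The roots have two lengths (squared-length ratio 2:1); the short ones are alpha_{1}. The associated Dynkin diagram is a chain of 2 nodes with a double edge at one end; the terminal node there is the unique short simple root (B_2), so the type is B_2 (the algebra so(5)).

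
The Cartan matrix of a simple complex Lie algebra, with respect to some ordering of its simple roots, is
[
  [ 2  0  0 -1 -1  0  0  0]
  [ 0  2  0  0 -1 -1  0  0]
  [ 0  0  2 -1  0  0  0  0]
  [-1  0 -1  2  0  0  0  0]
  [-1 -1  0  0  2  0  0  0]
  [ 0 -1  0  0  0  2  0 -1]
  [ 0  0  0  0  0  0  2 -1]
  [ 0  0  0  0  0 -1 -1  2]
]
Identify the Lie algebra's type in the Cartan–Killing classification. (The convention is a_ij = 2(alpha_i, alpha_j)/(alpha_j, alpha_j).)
The matrix has rank 8 with 2's on the diagonal. Reading the off-diagonal entries as Dynkin edges (a single edge where a_ij = a_ji = -1; a double or triple edge where a_ij * a_ji = 2 or 3), the diagram is a chain of 8 nodes with single edges (A_8). One simple-root ordering that puts it in standard form is (alpha_7, alpha_8, alpha_6, alpha_2, alpha_5, alpha_1, alpha_4, alpha_3). So the algebra is type A_8, i.e. sl(9).

type A_8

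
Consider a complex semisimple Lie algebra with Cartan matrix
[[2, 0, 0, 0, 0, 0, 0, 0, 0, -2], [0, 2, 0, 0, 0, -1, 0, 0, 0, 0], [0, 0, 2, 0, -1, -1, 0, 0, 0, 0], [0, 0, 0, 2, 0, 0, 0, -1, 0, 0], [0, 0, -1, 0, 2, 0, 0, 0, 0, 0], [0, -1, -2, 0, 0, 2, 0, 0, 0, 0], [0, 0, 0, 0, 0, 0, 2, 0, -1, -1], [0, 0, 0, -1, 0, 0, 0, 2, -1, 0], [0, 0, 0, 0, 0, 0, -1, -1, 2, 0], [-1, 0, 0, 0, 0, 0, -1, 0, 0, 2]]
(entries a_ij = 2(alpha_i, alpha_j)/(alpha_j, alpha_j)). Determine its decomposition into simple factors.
C6 + F4

The diagram associated to this matrix has two connected components: the simple roots {alpha_1, alpha_4, alpha_7, alpha_8, alpha_9, alpha_10} form a chain of 6 nodes with a double edge at one end; the terminal node there is the unique long simple root (C_6), and {alpha_2, alpha_3, alpha_5, alpha_6} form a chain of 4 nodes with a double edge between the middle two (F_4). A semisimple Lie algebra decomposes uniquely as the direct sum of simple ideals, one per connected component of its Dynkin diagram, so g ≅ C_6 ⊕ F_4 (dimension 78 + 52 = 130).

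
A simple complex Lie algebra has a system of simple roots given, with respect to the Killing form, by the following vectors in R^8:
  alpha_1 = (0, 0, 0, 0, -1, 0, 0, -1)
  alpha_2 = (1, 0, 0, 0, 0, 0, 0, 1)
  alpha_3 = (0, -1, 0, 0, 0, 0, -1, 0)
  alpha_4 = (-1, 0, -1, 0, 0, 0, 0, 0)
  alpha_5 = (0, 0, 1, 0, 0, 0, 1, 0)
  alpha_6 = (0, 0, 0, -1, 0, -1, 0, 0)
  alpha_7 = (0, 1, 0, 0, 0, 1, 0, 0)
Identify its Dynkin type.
Compute the Cartan integers a_ij = 2(alpha_i, alpha_j)/(alpha_j, alpha_j); the resulting 7x7 Cartan matrix is
[[2, -1, 0, 0, 0, 0, 0], [-1, 2, 0, -1, 0, 0, 0], [0, 0, 2, 0, -1, 0, -1], [0, -1, 0, 2, -1, 0, 0], [0, 0, -1, -1, 2, 0, 0], [0, 0, 0, 0, 0, 2, -1], [0, 0, -1, 0, 0, -1, 2]].
All simple roots have the same length, so the diagram is simply laced. The associated Dynkin diagram is a chain of 7 nodes with single edges (A_7), so the type is A_7 (the algebra sl(8)).

A_7 (sl(8))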